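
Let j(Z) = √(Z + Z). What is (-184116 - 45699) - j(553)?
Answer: -229815 - √1106 ≈ -2.2985e+5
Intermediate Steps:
j(Z) = √2*√Z (j(Z) = √(2*Z) = √2*√Z)
(-184116 - 45699) - j(553) = (-184116 - 45699) - √2*√553 = -229815 - √1106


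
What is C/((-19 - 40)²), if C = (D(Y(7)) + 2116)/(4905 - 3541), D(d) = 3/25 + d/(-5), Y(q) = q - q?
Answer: 52903/118702100 ≈ 0.00044568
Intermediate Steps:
Y(q) = 0
D(d) = 3/25 - d/5 (D(d) = 3*(1/25) + d*(-⅕) = 3/25 - d/5)
C = 52903/34100 (C = ((3/25 - ⅕*0) + 2116)/(4905 - 3541) = ((3/25 + 0) + 2116)/1364 = (3/25 + 2116)*(1/1364) = (52903/25)*(1/1364) = 52903/34100 ≈ 1.5514)
C/((-19 - 40)²) = 52903/(34100*((-19 - 40)²)) = 52903/(34100*((-59)²)) = (52903/34100)/3481 = (52903/34100)*(1/3481) = 52903/118702100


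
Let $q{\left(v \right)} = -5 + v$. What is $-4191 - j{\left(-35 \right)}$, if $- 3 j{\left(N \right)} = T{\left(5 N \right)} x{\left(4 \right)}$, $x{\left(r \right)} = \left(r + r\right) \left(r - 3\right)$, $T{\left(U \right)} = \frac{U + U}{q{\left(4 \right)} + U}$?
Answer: $- \frac{138128}{33} \approx -4185.7$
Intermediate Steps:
$T{\left(U \right)} = \frac{2 U}{-1 + U}$ ($T{\left(U \right)} = \frac{U + U}{\left(-5 + 4\right) + U} = \frac{2 U}{-1 + U}$)
$x{\left(r \right)} = 2 r \left(-3 + r\right)$
$j{\left(N \right)} = - \frac{80 N}{3 \left(-1 + 5 N\right)}$ ($j{\left(N \right)} = - \frac{\frac{2 \cdot 5 N}{-1 + 5 N} 2 \cdot 4 \left(-3 + 4\right)}{3} = - \frac{\frac{10 N}{-1 + 5 N} 2 \cdot 4 \cdot 1}{3} = - \frac{\frac{10 N}{-1 + 5 N} 8}{3} = - \frac{80 N \frac{1}{-1 + 5 N}}{3} = - \frac{80 N}{3 \left(-1 + 5 N\right)}$)
$-4191 - j{\left(-35 \right)} = -4191 - \left(-80\right) \left(-35\right) \frac{1}{-3 + 15 \left(-35\right)} = -4191 - \left(-80\right) \left(-35\right) \frac{1}{-3 - 525} = -4191 - \left(-80\right) \left(-35\right) \frac{1}{-528} = -4191 - \left(-80\right) \left(-35\right) \left(- \frac{1}{528}\right) = -4191 - - \frac{175}{33} = -4191 + \frac{175}{33} = - \frac{138128}{33}$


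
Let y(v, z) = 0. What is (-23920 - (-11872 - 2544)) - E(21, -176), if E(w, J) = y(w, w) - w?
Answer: -9483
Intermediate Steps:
E(w, J) = -w (E(w, J) = 0 - w = -w)
(-23920 - (-11872 - 2544)) - E(21, -176) = (-23920 - (-11872 - 2544)) - (-1)*21 = (-23920 - 1*(-14416)) - 1*(-21) = (-23920 + 14416) + 21 = -9504 + 21 = -9483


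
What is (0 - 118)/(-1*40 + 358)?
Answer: -59/159 ≈ -0.37107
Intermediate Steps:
(0 - 118)/(-1*40 + 358) = -118/(-40 + 358) = -118/318 = -118*1/318 = -59/159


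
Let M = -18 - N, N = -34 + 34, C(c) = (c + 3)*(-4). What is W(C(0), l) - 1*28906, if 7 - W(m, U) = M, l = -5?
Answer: -28881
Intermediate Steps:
C(c) = -12 - 4*c (C(c) = (3 + c)*(-4) = -12 - 4*c)
N = 0
M = -18 (M = -18 - 1*0 = -18 + 0 = -18)
W(m, U) = 25 (W(m, U) = 7 - 1*(-18) = 7 + 18 = 25)
W(C(0), l) - 1*28906 = 25 - 1*28906 = 25 - 28906 = -28881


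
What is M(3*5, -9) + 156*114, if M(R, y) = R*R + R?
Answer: 18024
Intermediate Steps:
M(R, y) = R + R² (M(R, y) = R² + R = R + R²)
M(3*5, -9) + 156*114 = (3*5)*(1 + 3*5) + 156*114 = 15*(1 + 15) + 17784 = 15*16 + 17784 = 240 + 17784 = 18024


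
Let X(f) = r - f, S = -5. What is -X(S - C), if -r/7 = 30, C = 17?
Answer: 188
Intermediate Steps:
r = -210 (r = -7*30 = -210)
X(f) = -210 - f
-X(S - C) = -(-210 - (-5 - 1*17)) = -(-210 - (-5 - 17)) = -(-210 - 1*(-22)) = -(-210 + 22) = -1*(-188) = 188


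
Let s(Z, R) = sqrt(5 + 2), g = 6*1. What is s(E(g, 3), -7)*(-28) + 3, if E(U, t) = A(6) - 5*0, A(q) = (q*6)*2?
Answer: 3 - 28*sqrt(7) ≈ -71.081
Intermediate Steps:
g = 6
A(q) = 12*q (A(q) = (6*q)*2 = 12*q)
E(U, t) = 72 (E(U, t) = 12*6 - 5*0 = 72 + 0 = 72)
s(Z, R) = sqrt(7)
s(E(g, 3), -7)*(-28) + 3 = sqrt(7)*(-28) + 3 = -28*sqrt(7) + 3 = 3 - 28*sqrt(7)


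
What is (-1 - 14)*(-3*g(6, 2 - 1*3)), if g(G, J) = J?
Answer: -45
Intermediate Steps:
(-1 - 14)*(-3*g(6, 2 - 1*3)) = (-1 - 14)*(-3*(2 - 1*3)) = -(-45)*(2 - 3) = -(-45)*(-1) = -15*3 = -45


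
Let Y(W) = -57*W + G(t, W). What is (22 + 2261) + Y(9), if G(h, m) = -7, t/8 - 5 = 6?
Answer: 1763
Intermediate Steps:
t = 88 (t = 40 + 8*6 = 40 + 48 = 88)
Y(W) = -7 - 57*W (Y(W) = -57*W - 7 = -7 - 57*W)
(22 + 2261) + Y(9) = (22 + 2261) + (-7 - 57*9) = 2283 + (-7 - 513) = 2283 - 520 = 1763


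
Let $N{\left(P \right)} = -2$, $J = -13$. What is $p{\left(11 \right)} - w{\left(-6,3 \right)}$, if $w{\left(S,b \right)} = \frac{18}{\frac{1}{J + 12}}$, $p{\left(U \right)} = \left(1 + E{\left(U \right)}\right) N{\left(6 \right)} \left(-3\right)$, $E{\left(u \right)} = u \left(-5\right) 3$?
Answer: $-966$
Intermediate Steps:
$E{\left(u \right)} = - 15 u$ ($E{\left(u \right)} = - 5 u 3 = - 15 u$)
$p{\left(U \right)} = 6 - 90 U$ ($p{\left(U \right)} = \left(1 - 15 U\right) \left(-2\right) \left(-3\right) = \left(-2 + 30 U\right) \left(-3\right) = 6 - 90 U$)
$w{\left(S,b \right)} = -18$ ($w{\left(S,b \right)} = \frac{18}{\frac{1}{-13 + 12}} = \frac{18}{\frac{1}{-1}} = \frac{18}{-1} = 18 \left(-1\right) = -18$)
$p{\left(11 \right)} - w{\left(-6,3 \right)} = \left(6 - 990\right) - -18 = \left(6 - 990\right) + 18 = -984 + 18 = -966$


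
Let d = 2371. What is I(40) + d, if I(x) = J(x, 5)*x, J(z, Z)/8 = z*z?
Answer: 514371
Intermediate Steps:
J(z, Z) = 8*z² (J(z, Z) = 8*(z*z) = 8*z²)
I(x) = 8*x³ (I(x) = (8*x²)*x = 8*x³)
I(40) + d = 8*40³ + 2371 = 8*64000 + 2371 = 512000 + 2371 = 514371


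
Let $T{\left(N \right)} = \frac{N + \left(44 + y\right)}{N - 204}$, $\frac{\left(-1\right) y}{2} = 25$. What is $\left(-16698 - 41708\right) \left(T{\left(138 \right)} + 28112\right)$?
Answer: $-1641792660$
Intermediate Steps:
$y = -50$ ($y = \left(-2\right) 25 = -50$)
$T{\left(N \right)} = \frac{-6 + N}{-204 + N}$ ($T{\left(N \right)} = \frac{N + \left(44 - 50\right)}{N - 204} = \frac{N - 6}{-204 + N} = \frac{-6 + N}{-204 + N}$)
$\left(-16698 - 41708\right) \left(T{\left(138 \right)} + 28112\right) = \left(-16698 - 41708\right) \left(\frac{-6 + 138}{-204 + 138} + 28112\right) = - 58406 \left(\frac{1}{-66} \cdot 132 + 28112\right) = - 58406 \left(\left(- \frac{1}{66}\right) 132 + 28112\right) = - 58406 \left(-2 + 28112\right) = \left(-58406\right) 28110 = -1641792660$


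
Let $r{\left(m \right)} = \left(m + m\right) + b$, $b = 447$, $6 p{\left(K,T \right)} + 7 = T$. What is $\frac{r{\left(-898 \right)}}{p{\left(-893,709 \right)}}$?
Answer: $- \frac{1349}{117} \approx -11.53$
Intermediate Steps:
$p{\left(K,T \right)} = - \frac{7}{6} + \frac{T}{6}$
$r{\left(m \right)} = 447 + 2 m$ ($r{\left(m \right)} = \left(m + m\right) + 447 = 2 m + 447 = 447 + 2 m$)
$\frac{r{\left(-898 \right)}}{p{\left(-893,709 \right)}} = \frac{447 + 2 \left(-898\right)}{- \frac{7}{6} + \frac{1}{6} \cdot 709} = \frac{447 - 1796}{- \frac{7}{6} + \frac{709}{6}} = - \frac{1349}{117}$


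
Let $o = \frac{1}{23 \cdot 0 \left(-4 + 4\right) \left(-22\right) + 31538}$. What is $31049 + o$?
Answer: $\frac{979223363}{31538} \approx 31049.0$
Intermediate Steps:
$o = \frac{1}{31538}$ ($o = \frac{1}{23 \cdot 0 \cdot 0 \left(-22\right) + 31538} = \frac{1}{23 \cdot 0 \left(-22\right) + 31538} = \frac{1}{0 \left(-22\right) + 31538} = \frac{1}{0 + 31538} = \frac{1}{31538} \approx 3.1708 \cdot 10^{-5}$)
$31049 + o = 31049 + \frac{1}{31538} = \frac{979223363}{31538}$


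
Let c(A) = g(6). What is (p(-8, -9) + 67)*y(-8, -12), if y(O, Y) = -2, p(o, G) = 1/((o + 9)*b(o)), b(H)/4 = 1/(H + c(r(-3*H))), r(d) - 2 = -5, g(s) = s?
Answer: -133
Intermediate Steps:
r(d) = -3 (r(d) = 2 - 5 = -3)
c(A) = 6
b(H) = 4/(6 + H) (b(H) = 4/(H + 6) = 4/(6 + H))
p(o, G) = (3/2 + o/4)/(9 + o) (p(o, G) = 1/((o + 9)*((4/(6 + o)))) = (3/2 + o/4)/(9 + o))
(p(-8, -9) + 67)*y(-8, -12) = ((6 - 8)/(4*(9 - 8)) + 67)*(-2) = ((¼)*(-2)/1 + 67)*(-2) = ((¼)*1*(-2) + 67)*(-2) = (-½ + 67)*(-2) = (133/2)*(-2) = -133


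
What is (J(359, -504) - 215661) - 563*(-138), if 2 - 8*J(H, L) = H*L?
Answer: -461399/4 ≈ -1.1535e+5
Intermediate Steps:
J(H, L) = ¼ - H*L/8
(J(359, -504) - 215661) - 563*(-138) = ((¼ - ⅛*359*(-504)) - 215661) - 563*(-138) = ((¼ + 22617) - 215661) + 77694 = (90469/4 - 215661) + 77694 = -772175/4 + 77694 = -461399/4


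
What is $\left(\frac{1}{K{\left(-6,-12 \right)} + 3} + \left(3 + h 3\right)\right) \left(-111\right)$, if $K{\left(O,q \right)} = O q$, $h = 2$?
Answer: $- \frac{25012}{25} \approx -1000.5$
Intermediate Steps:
$\left(\frac{1}{K{\left(-6,-12 \right)} + 3} + \left(3 + h 3\right)\right) \left(-111\right) = \left(\frac{1}{\left(-6\right) \left(-12\right) + 3} + \left(3 + 2 \cdot 3\right)\right) \left(-111\right) = \left(\frac{1}{72 + 3} + \left(3 + 6\right)\right) \left(-111\right) = \left(\frac{1}{75} + 9\right) \left(-111\right) = \frac{676}{75} \left(-111\right) = - \frac{25012}{25}$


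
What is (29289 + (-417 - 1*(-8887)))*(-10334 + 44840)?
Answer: 1302912054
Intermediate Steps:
(29289 + (-417 - 1*(-8887)))*(-10334 + 44840) = (29289 + (-417 + 8887))*34506 = (29289 + 8470)*34506 = 37759*34506 = 1302912054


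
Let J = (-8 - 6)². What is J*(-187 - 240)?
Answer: -83692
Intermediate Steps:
J = 196 (J = (-14)² = 196)
J*(-187 - 240) = 196*(-187 - 240) = 196*(-427) = -83692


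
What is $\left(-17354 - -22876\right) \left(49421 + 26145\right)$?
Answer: $417275452$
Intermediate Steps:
$\left(-17354 - -22876\right) \left(49421 + 26145\right) = \left(-17354 + 22876\right) 75566 = 5522 \cdot 75566 = 417275452$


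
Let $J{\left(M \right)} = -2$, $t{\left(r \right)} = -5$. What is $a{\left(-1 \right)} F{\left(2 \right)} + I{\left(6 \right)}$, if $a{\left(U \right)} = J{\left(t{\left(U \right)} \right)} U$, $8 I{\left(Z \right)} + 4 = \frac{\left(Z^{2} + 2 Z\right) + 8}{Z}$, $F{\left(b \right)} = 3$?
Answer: $\frac{20}{3} \approx 6.6667$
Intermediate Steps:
$I{\left(Z \right)} = - \frac{1}{2} + \frac{8 + Z^{2} + 2 Z}{8 Z}$ ($I{\left(Z \right)} = - \frac{1}{2} + \frac{\left(\left(Z^{2} + 2 Z\right) + 8\right) \frac{1}{Z}}{8} = - \frac{1}{2} + \frac{\left(8 + Z^{2} + 2 Z\right) \frac{1}{Z}}{8} = - \frac{1}{2} + \frac{\frac{1}{Z} \left(8 + Z^{2} + 2 Z\right)}{8} = - \frac{1}{2} + \frac{8 + Z^{2} + 2 Z}{8 Z}$)
$a{\left(U \right)} = - 2 U$
$a{\left(-1 \right)} F{\left(2 \right)} + I{\left(6 \right)} = \left(-2\right) \left(-1\right) 3 + \frac{8 + 6 \left(-2 + 6\right)}{8 \cdot 6} = 2 \cdot 3 + \frac{1}{8} \cdot \frac{1}{6} \left(8 + 6 \cdot 4\right) = 6 + \frac{1}{8} \cdot \frac{1}{6} \left(8 + 24\right) = 6 + \frac{1}{8} \cdot \frac{1}{6} \cdot 32 = 6 + \frac{2}{3} = \frac{20}{3}$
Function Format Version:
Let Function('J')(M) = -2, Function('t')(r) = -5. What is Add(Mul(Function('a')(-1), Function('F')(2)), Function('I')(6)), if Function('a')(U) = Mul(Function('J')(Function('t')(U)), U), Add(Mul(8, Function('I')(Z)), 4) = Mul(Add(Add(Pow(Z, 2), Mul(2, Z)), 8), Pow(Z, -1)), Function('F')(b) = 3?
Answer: Rational(20, 3) ≈ 6.6667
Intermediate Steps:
Function('I')(Z) = Add(Rational(-1, 2), Mul(Rational(1, 8), Pow(Z, -1), Add(8, Pow(Z, 2), Mul(2, Z)))) (Function('I')(Z) = Add(Rational(-1, 2), Mul(Rational(1, 8), Mul(Add(Add(Pow(Z, 2), Mul(2, Z)), 8), Pow(Z, -1)))) = Add(Rational(-1, 2), Mul(Rational(1, 8), Mul(Add(8, Pow(Z, 2), Mul(2, Z)), Pow(Z, -1)))) = Add(Rational(-1, 2), Mul(Rational(1, 8), Mul(Pow(Z, -1), Add(8, Pow(Z, 2), Mul(2, Z))))) = Add(Rational(-1, 2), Mul(Rational(1, 8), Pow(Z, -1), Add(8, Pow(Z, 2), Mul(2, Z)))))
Function('a')(U) = Mul(-2, U)
Add(Mul(Function('a')(-1), Function('F')(2)), Function('I')(6)) = Add(Mul(Mul(-2, -1), 3), Mul(Rational(1, 8), Pow(6, -1), Add(8, Mul(6, Add(-2, 6))))) = Add(Mul(2, 3), Mul(Rational(1, 8), Rational(1, 6), Add(8, Mul(6, 4)))) = Add(6, Mul(Rational(1, 8), Rational(1, 6), Add(8, 24))) = Add(6, Mul(Rational(1, 8), Rational(1, 6), 32)) = Add(6, Rational(2, 3)) = Rational(20, 3)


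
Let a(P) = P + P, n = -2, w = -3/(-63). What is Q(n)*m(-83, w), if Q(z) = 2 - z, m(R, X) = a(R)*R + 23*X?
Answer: 1157444/21 ≈ 55116.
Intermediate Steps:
w = 1/21 (w = -3*(-1/63) = 1/21 ≈ 0.047619)
a(P) = 2*P
m(R, X) = 2*R² + 23*X (m(R, X) = (2*R)*R + 23*X = 2*R² + 23*X)
Q(n)*m(-83, w) = (2 - 1*(-2))*(2*(-83)² + 23*(1/21)) = (2 + 2)*(2*6889 + 23/21) = 4*(13778 + 23/21) = 4*(289361/21) = 1157444/21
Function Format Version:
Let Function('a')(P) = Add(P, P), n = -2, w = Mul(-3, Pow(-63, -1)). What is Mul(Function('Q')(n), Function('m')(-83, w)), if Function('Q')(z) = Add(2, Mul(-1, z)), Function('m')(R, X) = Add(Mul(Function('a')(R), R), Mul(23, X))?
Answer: Rational(1157444, 21) ≈ 55116.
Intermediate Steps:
w = Rational(1, 21) (w = Mul(-3, Rational(-1, 63)) = Rational(1, 21) ≈ 0.047619)
Function('a')(P) = Mul(2, P)
Function('m')(R, X) = Add(Mul(2, Pow(R, 2)), Mul(23, X)) (Function('m')(R, X) = Add(Mul(Mul(2, R), R), Mul(23, X)) = Add(Mul(2, Pow(R, 2)), Mul(23, X)))
Mul(Function('Q')(n), Function('m')(-83, w)) = Mul(Add(2, Mul(-1, -2)), Add(Mul(2, Pow(-83, 2)), Mul(23, Rational(1, 21)))) = Mul(Add(2, 2), Add(Mul(2, 6889), Rational(23, 21))) = Mul(4, Add(13778, Rational(23, 21))) = Mul(4, Rational(289361, 21)) = Rational(1157444, 21)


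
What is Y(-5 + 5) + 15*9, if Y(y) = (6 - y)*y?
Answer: 135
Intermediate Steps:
Y(y) = y*(6 - y)
Y(-5 + 5) + 15*9 = (-5 + 5)*(6 - (-5 + 5)) + 15*9 = 0*(6 - 1*0) + 135 = 0*(6 + 0) + 135 = 0*6 + 135 = 0 + 135 = 135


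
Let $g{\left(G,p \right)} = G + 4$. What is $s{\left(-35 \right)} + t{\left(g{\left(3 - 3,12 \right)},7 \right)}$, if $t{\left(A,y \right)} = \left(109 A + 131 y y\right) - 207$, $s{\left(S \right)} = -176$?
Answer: $6472$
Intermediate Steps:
$g{\left(G,p \right)} = 4 + G$
$t{\left(A,y \right)} = -207 + 109 A + 131 y^{2}$ ($t{\left(A,y \right)} = \left(109 A + 131 y^{2}\right) - 207 = -207 + 109 A + 131 y^{2}$)
$s{\left(-35 \right)} + t{\left(g{\left(3 - 3,12 \right)},7 \right)} = -176 + \left(-207 + 109 \left(4 + \left(3 - 3\right)\right) + 131 \cdot 7^{2}\right) = -176 + \left(-207 + 109 \left(4 + 0\right) + 131 \cdot 49\right) = -176 + \left(-207 + 109 \cdot 4 + 6419\right) = -176 + \left(-207 + 436 + 6419\right) = -176 + 6648 = 6472$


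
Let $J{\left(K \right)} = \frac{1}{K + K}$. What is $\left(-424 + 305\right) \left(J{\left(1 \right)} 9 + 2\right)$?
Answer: $- \frac{1547}{2} \approx -773.5$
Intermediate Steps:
$J{\left(K \right)} = \frac{1}{2 K}$
$\left(-424 + 305\right) \left(J{\left(1 \right)} 9 + 2\right) = \left(-424 + 305\right) \left(\frac{1}{2 \cdot 1} \cdot 9 + 2\right) = - 119 \left(\frac{1}{2} \cdot 1 \cdot 9 + 2\right) = - 119 \left(\frac{1}{2} \cdot 9 + 2\right) = - 119 \left(\frac{9}{2} + 2\right) = \left(-119\right) \frac{13}{2} = - \frac{1547}{2}$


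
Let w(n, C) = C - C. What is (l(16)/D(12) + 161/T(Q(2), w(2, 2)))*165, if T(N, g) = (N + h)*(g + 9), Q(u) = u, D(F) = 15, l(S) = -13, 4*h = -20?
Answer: -10142/9 ≈ -1126.9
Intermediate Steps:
h = -5 (h = (¼)*(-20) = -5)
w(n, C) = 0
T(N, g) = (-5 + N)*(9 + g) (T(N, g) = (N - 5)*(g + 9) = (-5 + N)*(9 + g))
(l(16)/D(12) + 161/T(Q(2), w(2, 2)))*165 = (-13/15 + 161/(-45 - 5*0 + 9*2 + 2*0))*165 = (-13*1/15 + 161/(-45 + 0 + 18 + 0))*165 = (-13/15 + 161/(-27))*165 = (-13/15 + 161*(-1/27))*165 = (-13/15 - 161/27)*165 = -922/135*165 = -10142/9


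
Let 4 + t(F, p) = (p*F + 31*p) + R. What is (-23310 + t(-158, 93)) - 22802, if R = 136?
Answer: -57791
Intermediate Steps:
t(F, p) = 132 + 31*p + F*p (t(F, p) = -4 + ((p*F + 31*p) + 136) = -4 + ((F*p + 31*p) + 136) = -4 + ((31*p + F*p) + 136) = -4 + (136 + 31*p + F*p) = 132 + 31*p + F*p)
(-23310 + t(-158, 93)) - 22802 = (-23310 + (132 + 31*93 - 158*93)) - 22802 = (-23310 + (132 + 2883 - 14694)) - 22802 = (-23310 - 11679) - 22802 = -34989 - 22802 = -57791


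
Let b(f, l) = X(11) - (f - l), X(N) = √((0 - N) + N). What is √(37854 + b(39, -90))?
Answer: 5*√1509 ≈ 194.23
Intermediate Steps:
X(N) = 0 (X(N) = √(-N + N) = √0 = 0)
b(f, l) = l - f (b(f, l) = 0 - (f - l) = 0 + (l - f) = l - f)
√(37854 + b(39, -90)) = √(37854 + (-90 - 1*39)) = √(37854 + (-90 - 39)) = √(37854 - 129) = √37725 = 5*√1509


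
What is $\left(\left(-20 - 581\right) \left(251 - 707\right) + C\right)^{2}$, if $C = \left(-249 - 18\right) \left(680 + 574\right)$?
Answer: $3692020644$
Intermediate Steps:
$C = -334818$ ($C = \left(-249 - 18\right) 1254 = \left(-267\right) 1254 = -334818$)
$\left(\left(-20 - 581\right) \left(251 - 707\right) + C\right)^{2} = \left(\left(-20 - 581\right) \left(251 - 707\right) - 334818\right)^{2} = \left(\left(-601\right) \left(-456\right) - 334818\right)^{2} = \left(274056 - 334818\right)^{2} = \left(-60762\right)^{2} = 3692020644$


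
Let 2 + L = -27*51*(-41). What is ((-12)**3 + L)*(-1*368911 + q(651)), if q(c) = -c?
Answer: -20225019574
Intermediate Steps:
L = 56455 (L = -2 - 27*51*(-41) = -2 - 1377*(-41) = -2 + 56457 = 56455)
((-12)**3 + L)*(-1*368911 + q(651)) = ((-12)**3 + 56455)*(-1*368911 - 1*651) = (-1728 + 56455)*(-368911 - 651) = 54727*(-369562) = -20225019574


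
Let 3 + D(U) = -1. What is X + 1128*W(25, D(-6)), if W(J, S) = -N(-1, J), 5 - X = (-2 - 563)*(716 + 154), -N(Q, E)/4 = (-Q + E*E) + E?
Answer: 3428867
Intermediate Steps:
D(U) = -4 (D(U) = -3 - 1 = -4)
N(Q, E) = -4*E - 4*E² + 4*Q (N(Q, E) = -4*((-Q + E*E) + E) = -4*((-Q + E²) + E) = -4*((E² - Q) + E) = -4*(E + E² - Q) = -4*E - 4*E² + 4*Q)
X = 491555 (X = 5 - (-2 - 563)*(716 + 154) = 5 - (-565)*870 = 5 - 1*(-491550) = 5 + 491550 = 491555)
W(J, S) = 4 + 4*J + 4*J² (W(J, S) = -(-4*J - 4*J² + 4*(-1)) = -(-4*J - 4*J² - 4) = -(-4 - 4*J - 4*J²) = 4 + 4*J + 4*J²)
X + 1128*W(25, D(-6)) = 491555 + 1128*(4 + 4*25 + 4*25²) = 491555 + 1128*(4 + 100 + 4*625) = 491555 + 1128*(4 + 100 + 2500) = 491555 + 1128*2604 = 491555 + 2937312 = 3428867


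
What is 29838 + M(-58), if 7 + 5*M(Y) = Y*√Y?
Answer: 149183/5 - 58*I*√58/5 ≈ 29837.0 - 88.343*I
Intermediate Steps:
M(Y) = -7/5 + Y^(3/2)/5 (M(Y) = -7/5 + (Y*√Y)/5 = -7/5 + Y^(3/2)/5)
29838 + M(-58) = 29838 + (-7/5 + (-58)^(3/2)/5) = 29838 + (-7/5 + (-58*I*√58)/5) = 29838 + (-7/5 - 58*I*√58/5) = 149183/5 - 58*I*√58/5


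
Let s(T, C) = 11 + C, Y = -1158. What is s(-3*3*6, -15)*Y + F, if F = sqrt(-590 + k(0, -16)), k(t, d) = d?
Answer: 4632 + I*sqrt(606) ≈ 4632.0 + 24.617*I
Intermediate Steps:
F = I*sqrt(606) (F = sqrt(-590 - 16) = sqrt(-606) = I*sqrt(606) ≈ 24.617*I)
s(-3*3*6, -15)*Y + F = (11 - 15)*(-1158) + I*sqrt(606) = -4*(-1158) + I*sqrt(606) = 4632 + I*sqrt(606)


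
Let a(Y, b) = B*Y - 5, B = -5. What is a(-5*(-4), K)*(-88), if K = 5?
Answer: 9240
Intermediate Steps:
a(Y, b) = -5 - 5*Y (a(Y, b) = -5*Y - 5 = -5 - 5*Y)
a(-5*(-4), K)*(-88) = (-5 - (-25)*(-4))*(-88) = (-5 - 5*20)*(-88) = (-5 - 100)*(-88) = -105*(-88) = 9240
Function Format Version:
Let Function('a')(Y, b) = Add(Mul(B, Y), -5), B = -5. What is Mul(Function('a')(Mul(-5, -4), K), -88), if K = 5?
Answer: 9240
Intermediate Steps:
Function('a')(Y, b) = Add(-5, Mul(-5, Y)) (Function('a')(Y, b) = Add(Mul(-5, Y), -5) = Add(-5, Mul(-5, Y)))
Mul(Function('a')(Mul(-5, -4), K), -88) = Mul(Add(-5, Mul(-5, Mul(-5, -4))), -88) = Mul(Add(-5, Mul(-5, 20)), -88) = Mul(Add(-5, -100), -88) = Mul(-105, -88) = 9240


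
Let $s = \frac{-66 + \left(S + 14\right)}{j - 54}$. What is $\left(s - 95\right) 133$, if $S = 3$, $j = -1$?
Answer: $- \frac{688408}{55} \approx -12517.0$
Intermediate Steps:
$s = \frac{49}{55}$ ($s = \frac{-66 + \left(3 + 14\right)}{-1 - 54} = \frac{-66 + 17}{-55} = \left(-49\right) \left(- \frac{1}{55}\right) = \frac{49}{55} \approx 0.89091$)
$\left(s - 95\right) 133 = \left(\frac{49}{55} - 95\right) 133 = \left(- \frac{5176}{55}\right) 133 = - \frac{688408}{55}$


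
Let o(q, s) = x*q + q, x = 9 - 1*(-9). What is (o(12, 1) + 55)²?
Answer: 80089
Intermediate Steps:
x = 18 (x = 9 + 9 = 18)
o(q, s) = 19*q (o(q, s) = 18*q + q = 19*q)
(o(12, 1) + 55)² = (19*12 + 55)² = (228 + 55)² = 283² = 80089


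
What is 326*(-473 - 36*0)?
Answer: -154198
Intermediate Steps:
326*(-473 - 36*0) = 326*(-473 + 0) = 326*(-473) = -154198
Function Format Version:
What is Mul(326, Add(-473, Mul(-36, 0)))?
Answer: -154198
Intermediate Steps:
Mul(326, Add(-473, Mul(-36, 0))) = Mul(326, Add(-473, 0)) = Mul(326, -473) = -154198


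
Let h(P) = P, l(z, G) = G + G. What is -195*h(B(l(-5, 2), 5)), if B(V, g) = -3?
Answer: 585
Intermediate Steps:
l(z, G) = 2*G
-195*h(B(l(-5, 2), 5)) = -195*(-3) = 585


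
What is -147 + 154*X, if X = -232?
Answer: -35875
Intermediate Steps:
-147 + 154*X = -147 + 154*(-232) = -147 - 35728 = -35875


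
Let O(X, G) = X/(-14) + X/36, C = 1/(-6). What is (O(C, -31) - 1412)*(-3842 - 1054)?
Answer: 145175444/21 ≈ 6.9131e+6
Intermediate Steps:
C = -⅙ ≈ -0.16667
O(X, G) = -11*X/252 (O(X, G) = X*(-1/14) + X*(1/36) = -X/14 + X/36 = -11*X/252)
(O(C, -31) - 1412)*(-3842 - 1054) = (-11/252*(-⅙) - 1412)*(-3842 - 1054) = (11/1512 - 1412)*(-4896) = -2134933/1512*(-4896) = 145175444/21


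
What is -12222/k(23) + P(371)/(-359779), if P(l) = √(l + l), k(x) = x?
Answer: -12222/23 - √742/359779 ≈ -531.39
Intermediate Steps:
P(l) = √2*√l (P(l) = √(2*l) = √2*√l)
-12222/k(23) + P(371)/(-359779) = -12222/23 + (√2*√371)/(-359779) = -12222*1/23 + √742*(-1/359779) = -12222/23 - √742/359779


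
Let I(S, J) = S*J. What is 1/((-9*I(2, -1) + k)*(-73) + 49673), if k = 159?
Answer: 1/36752 ≈ 2.7209e-5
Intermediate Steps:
I(S, J) = J*S
1/((-9*I(2, -1) + k)*(-73) + 49673) = 1/((-(-9)*2 + 159)*(-73) + 49673) = 1/((-9*(-2) + 159)*(-73) + 49673) = 1/((18 + 159)*(-73) + 49673) = 1/(177*(-73) + 49673) = 1/(-12921 + 49673) = 1/36752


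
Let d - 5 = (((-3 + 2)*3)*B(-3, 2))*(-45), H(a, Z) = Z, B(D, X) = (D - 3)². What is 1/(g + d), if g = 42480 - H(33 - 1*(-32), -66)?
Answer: 1/47411 ≈ 2.1092e-5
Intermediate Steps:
B(D, X) = (-3 + D)²
d = 4865 (d = 5 + (((-3 + 2)*3)*(-3 - 3)²)*(-45) = 5 + (-1*3*(-6)²)*(-45) = 5 - 3*36*(-45) = 5 - 108*(-45) = 5 + 4860 = 4865)
g = 42546 (g = 42480 - 1*(-66) = 42480 + 66 = 42546)
1/(g + d) = 1/(42546 + 4865) = 1/47411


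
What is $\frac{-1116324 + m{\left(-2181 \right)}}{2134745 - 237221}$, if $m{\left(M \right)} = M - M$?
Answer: $- \frac{31009}{52709} \approx -0.58831$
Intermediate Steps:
$m{\left(M \right)} = 0$
$\frac{-1116324 + m{\left(-2181 \right)}}{2134745 - 237221} = \frac{-1116324 + 0}{2134745 - 237221} = - \frac{1116324}{1897524} = \left(-1116324\right) \frac{1}{1897524} = - \frac{31009}{52709}$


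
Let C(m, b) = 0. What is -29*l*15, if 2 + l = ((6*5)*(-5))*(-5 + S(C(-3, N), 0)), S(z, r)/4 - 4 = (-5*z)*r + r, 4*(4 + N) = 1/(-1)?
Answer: 718620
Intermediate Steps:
N = -17/4 (N = -4 + (1/(-1))/4 = -4 + (1*(-1))/4 = -4 + (¼)*(-1) = -4 - ¼ = -17/4 ≈ -4.2500)
S(z, r) = 16 + 4*r - 20*r*z (S(z, r) = 16 + 4*((-5*z)*r + r) = 16 + 4*(-5*r*z + r) = 16 + 4*(r - 5*r*z) = 16 + (4*r - 20*r*z) = 16 + 4*r - 20*r*z)
l = -1652 (l = -2 + ((6*5)*(-5))*(-5 + (16 + 4*0 - 20*0*0)) = -2 + (30*(-5))*(-5 + (16 + 0 + 0)) = -2 - 150*(-5 + 16) = -2 - 150*11 = -2 - 1650 = -1652)
-29*l*15 = -29*(-1652)*15 = 47908*15 = 718620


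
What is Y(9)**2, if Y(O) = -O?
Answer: 81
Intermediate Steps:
Y(9)**2 = (-1*9)**2 = (-9)**2 = 81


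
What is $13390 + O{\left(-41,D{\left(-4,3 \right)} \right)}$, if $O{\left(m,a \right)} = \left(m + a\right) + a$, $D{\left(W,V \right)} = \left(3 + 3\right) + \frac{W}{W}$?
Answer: $13363$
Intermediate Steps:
$D{\left(W,V \right)} = 7$ ($D{\left(W,V \right)} = 6 + 1 = 7$)
$O{\left(m,a \right)} = m + 2 a$ ($O{\left(m,a \right)} = \left(a + m\right) + a = m + 2 a$)
$13390 + O{\left(-41,D{\left(-4,3 \right)} \right)} = 13390 + \left(-41 + 2 \cdot 7\right) = 13390 + \left(-41 + 14\right) = 13390 - 27 = 13363$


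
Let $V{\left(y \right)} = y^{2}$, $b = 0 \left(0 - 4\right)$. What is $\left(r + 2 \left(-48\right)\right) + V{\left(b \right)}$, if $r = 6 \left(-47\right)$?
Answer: $-378$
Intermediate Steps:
$r = -282$
$b = 0$ ($b = 0 \left(0 - 4\right) = 0 \left(-4\right) = 0$)
$\left(r + 2 \left(-48\right)\right) + V{\left(b \right)} = \left(-282 + 2 \left(-48\right)\right) + 0^{2} = \left(-282 - 96\right) + 0 = -378 + 0 = -378$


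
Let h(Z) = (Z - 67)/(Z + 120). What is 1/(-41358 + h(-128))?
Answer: -8/330669 ≈ -2.4193e-5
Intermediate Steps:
h(Z) = (-67 + Z)/(120 + Z)
1/(-41358 + h(-128)) = 1/(-41358 + (-67 - 128)/(120 - 128)) = 1/(-41358 - 195/(-8)) = 1/(-41358 - ⅛*(-195)) = 1/(-41358 + 195/8) = 1/(-330669/8) = -8/330669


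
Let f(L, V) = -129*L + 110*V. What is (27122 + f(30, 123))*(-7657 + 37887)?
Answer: 1111919860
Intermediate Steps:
(27122 + f(30, 123))*(-7657 + 37887) = (27122 + (-129*30 + 110*123))*(-7657 + 37887) = (27122 + (-3870 + 13530))*30230 = (27122 + 9660)*30230 = 36782*30230 = 1111919860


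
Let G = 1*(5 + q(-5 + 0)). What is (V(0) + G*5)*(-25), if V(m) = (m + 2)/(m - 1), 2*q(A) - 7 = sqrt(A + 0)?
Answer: -2025/2 - 125*I*sqrt(5)/2 ≈ -1012.5 - 139.75*I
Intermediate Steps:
q(A) = 7/2 + sqrt(A)/2 (q(A) = 7/2 + sqrt(A + 0)/2 = 7/2 + sqrt(A)/2)
V(m) = (2 + m)/(-1 + m)
G = 17/2 + I*sqrt(5)/2 (G = 1*(5 + (7/2 + sqrt(-5 + 0)/2)) = 1*(5 + (7/2 + sqrt(-5)/2)) = 1*(5 + (7/2 + (I*sqrt(5))/2)) = 1*(5 + (7/2 + I*sqrt(5)/2)) = 1*(17/2 + I*sqrt(5)/2) = 17/2 + I*sqrt(5)/2 ≈ 8.5 + 1.118*I)
(V(0) + G*5)*(-25) = ((2 + 0)/(-1 + 0) + (17/2 + I*sqrt(5)/2)*5)*(-25) = (2/(-1) + (85/2 + 5*I*sqrt(5)/2))*(-25) = (-1*2 + (85/2 + 5*I*sqrt(5)/2))*(-25) = (-2 + (85/2 + 5*I*sqrt(5)/2))*(-25) = (81/2 + 5*I*sqrt(5)/2)*(-25) = -2025/2 - 125*I*sqrt(5)/2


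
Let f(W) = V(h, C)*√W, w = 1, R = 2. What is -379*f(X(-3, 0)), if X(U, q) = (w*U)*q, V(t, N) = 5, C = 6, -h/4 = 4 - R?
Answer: 0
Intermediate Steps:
h = -8 (h = -4*(4 - 1*2) = -4*(4 - 2) = -4*2 = -8)
X(U, q) = U*q (X(U, q) = (1*U)*q = U*q)
f(W) = 5*√W
-379*f(X(-3, 0)) = -1895*√(-3*0) = -1895*√0 = -1895*0 = -379*0 = 0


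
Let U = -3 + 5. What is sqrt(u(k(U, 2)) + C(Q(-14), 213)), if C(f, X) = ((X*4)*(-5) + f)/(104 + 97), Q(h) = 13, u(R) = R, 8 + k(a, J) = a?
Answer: I*sqrt(1096053)/201 ≈ 5.2086*I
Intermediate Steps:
U = 2
k(a, J) = -8 + a
C(f, X) = -20*X/201 + f/201 (C(f, X) = ((4*X)*(-5) + f)/201 = (-20*X + f)*(1/201) = (f - 20*X)*(1/201) = -20*X/201 + f/201)
sqrt(u(k(U, 2)) + C(Q(-14), 213)) = sqrt((-8 + 2) + (-20/201*213 + (1/201)*13)) = sqrt(-6 + (-1420/67 + 13/201)) = sqrt(-6 - 4247/201) = sqrt(-5453/201) = I*sqrt(1096053)/201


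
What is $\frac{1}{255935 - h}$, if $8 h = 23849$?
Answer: $\frac{8}{2023631} \approx 3.9533 \cdot 10^{-6}$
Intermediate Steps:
$h = \frac{23849}{8}$ ($h = \frac{1}{8} \cdot 23849 = \frac{23849}{8} \approx 2981.1$)
$\frac{1}{255935 - h} = \frac{1}{255935 - \frac{23849}{8}} = \frac{1}{\frac{2023631}{8}} = \frac{8}{2023631}$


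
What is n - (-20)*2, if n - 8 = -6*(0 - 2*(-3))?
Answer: 12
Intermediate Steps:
n = -28 (n = 8 - 6*(0 - 2*(-3)) = 8 - 6*(0 + 6) = 8 - 6*6 = 8 - 36 = -28)
n - (-20)*2 = -28 - (-20)*2 = -28 - 1*(-40) = -28 + 40 = 12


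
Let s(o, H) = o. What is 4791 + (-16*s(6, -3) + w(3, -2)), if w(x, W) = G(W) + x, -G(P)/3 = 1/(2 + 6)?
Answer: 37581/8 ≈ 4697.6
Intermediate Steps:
G(P) = -3/8 (G(P) = -3/(2 + 6) = -3/8)
w(x, W) = -3/8 + x
4791 + (-16*s(6, -3) + w(3, -2)) = 4791 + (-16*6 + (-3/8 + 3)) = 4791 + (-96 + 21/8) = 4791 - 747/8 = 37581/8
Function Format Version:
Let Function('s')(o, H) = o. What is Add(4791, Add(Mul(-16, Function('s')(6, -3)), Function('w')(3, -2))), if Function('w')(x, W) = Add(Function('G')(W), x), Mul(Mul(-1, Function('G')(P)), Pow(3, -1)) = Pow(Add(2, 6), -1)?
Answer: Rational(37581, 8) ≈ 4697.6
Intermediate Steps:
Function('G')(P) = Rational(-3, 8) (Function('G')(P) = Mul(-3, Pow(Add(2, 6), -1)) = Mul(-3, Pow(8, -1)) = Mul(-3, Rational(1, 8)) = Rational(-3, 8))
Function('w')(x, W) = Add(Rational(-3, 8), x)
Add(4791, Add(Mul(-16, Function('s')(6, -3)), Function('w')(3, -2))) = Add(4791, Add(Mul(-16, 6), Add(Rational(-3, 8), 3))) = Add(4791, Add(-96, Rational(21, 8))) = Add(4791, Rational(-747, 8)) = Rational(37581, 8)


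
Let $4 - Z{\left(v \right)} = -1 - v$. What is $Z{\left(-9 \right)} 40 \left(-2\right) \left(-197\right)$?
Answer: $-63040$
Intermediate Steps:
$Z{\left(v \right)} = 5 + v$ ($Z{\left(v \right)} = 4 - \left(-1 - v\right) = 4 + \left(1 + v\right) = 5 + v$)
$Z{\left(-9 \right)} 40 \left(-2\right) \left(-197\right) = \left(5 - 9\right) 40 \left(-2\right) \left(-197\right) = \left(-4\right) \left(-80\right) \left(-197\right) = 320 \left(-197\right) = -63040$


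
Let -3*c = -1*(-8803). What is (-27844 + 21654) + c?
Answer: -27373/3 ≈ -9124.3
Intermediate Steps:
c = -8803/3 (c = -(-1)*(-8803)/3 = -⅓*8803 = -8803/3 ≈ -2934.3)
(-27844 + 21654) + c = (-27844 + 21654) - 8803/3 = -6190 - 8803/3 = -27373/3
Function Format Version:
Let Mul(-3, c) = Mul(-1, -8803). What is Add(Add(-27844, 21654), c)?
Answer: Rational(-27373, 3) ≈ -9124.3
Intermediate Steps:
c = Rational(-8803, 3) (c = Mul(Rational(-1, 3), Mul(-1, -8803)) = Mul(Rational(-1, 3), 8803) = Rational(-8803, 3) ≈ -2934.3)
Add(Add(-27844, 21654), c) = Add(Add(-27844, 21654), Rational(-8803, 3)) = Add(-6190, Rational(-8803, 3)) = Rational(-27373, 3)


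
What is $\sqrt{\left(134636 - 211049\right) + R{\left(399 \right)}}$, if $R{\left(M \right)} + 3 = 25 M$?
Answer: $i \sqrt{66441} \approx 257.76 i$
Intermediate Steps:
$R{\left(M \right)} = -3 + 25 M$
$\sqrt{\left(134636 - 211049\right) + R{\left(399 \right)}} = \sqrt{\left(134636 - 211049\right) + \left(-3 + 25 \cdot 399\right)} = \sqrt{-76413 + \left(-3 + 9975\right)} = \sqrt{-76413 + 9972} = \sqrt{-66441} = i \sqrt{66441}$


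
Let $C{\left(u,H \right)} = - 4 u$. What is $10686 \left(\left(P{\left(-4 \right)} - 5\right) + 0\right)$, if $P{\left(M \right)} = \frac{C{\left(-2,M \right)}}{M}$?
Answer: $-74802$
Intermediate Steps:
$P{\left(M \right)} = \frac{8}{M}$ ($P{\left(M \right)} = \frac{\left(-4\right) \left(-2\right)}{M} = \frac{8}{M}$)
$10686 \left(\left(P{\left(-4 \right)} - 5\right) + 0\right) = 10686 \left(\left(\frac{8}{-4} - 5\right) + 0\right) = 10686 \left(\left(8 \left(- \frac{1}{4}\right) - 5\right) + 0\right) = 10686 \left(\left(-2 - 5\right) + 0\right) = 10686 \left(-7 + 0\right) = 10686 \left(-7\right) = -74802$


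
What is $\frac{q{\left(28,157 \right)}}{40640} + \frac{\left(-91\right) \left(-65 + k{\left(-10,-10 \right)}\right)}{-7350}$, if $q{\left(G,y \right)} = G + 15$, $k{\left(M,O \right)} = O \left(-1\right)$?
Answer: $- \frac{580249}{853440} \approx -0.67989$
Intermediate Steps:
$k{\left(M,O \right)} = - O$
$q{\left(G,y \right)} = 15 + G$
$\frac{q{\left(28,157 \right)}}{40640} + \frac{\left(-91\right) \left(-65 + k{\left(-10,-10 \right)}\right)}{-7350} = \frac{15 + 28}{40640} + \frac{\left(-91\right) \left(-65 - -10\right)}{-7350} = 43 \cdot \frac{1}{40640} + - 91 \left(-65 + 10\right) \left(- \frac{1}{7350}\right) = \frac{43}{40640} + \left(-91\right) \left(-55\right) \left(- \frac{1}{7350}\right) = \frac{43}{40640} + 5005 \left(- \frac{1}{7350}\right) = \frac{43}{40640} - \frac{143}{210} = - \frac{580249}{853440}$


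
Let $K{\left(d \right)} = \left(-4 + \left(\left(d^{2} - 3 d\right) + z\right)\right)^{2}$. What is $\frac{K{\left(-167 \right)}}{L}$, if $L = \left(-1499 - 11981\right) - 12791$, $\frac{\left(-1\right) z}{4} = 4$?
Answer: $- \frac{804856900}{26271} \approx -30637.0$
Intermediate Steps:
$z = -16$ ($z = \left(-4\right) 4 = -16$)
$K{\left(d \right)} = \left(-20 + d^{2} - 3 d\right)^{2}$ ($K{\left(d \right)} = \left(-4 - \left(16 - d^{2} + 3 d\right)\right)^{2} = \left(-20 + d^{2} - 3 d\right)^{2}$)
$L = -26271$ ($L = -13480 - 12791 = -26271$)
$\frac{K{\left(-167 \right)}}{L} = \frac{\left(20 - \left(-167\right)^{2} + 3 \left(-167\right)\right)^{2}}{-26271} = \left(20 - 27889 - 501\right)^{2} \left(- \frac{1}{26271}\right) = \left(-28370\right)^{2} \left(- \frac{1}{26271}\right) = 804856900 \left(- \frac{1}{26271}\right) = - \frac{804856900}{26271}$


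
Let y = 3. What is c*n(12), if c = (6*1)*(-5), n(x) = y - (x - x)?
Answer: -90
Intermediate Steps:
n(x) = 3 (n(x) = 3 - (x - x) = 3 - 1*0 = 3 + 0 = 3)
c = -30 (c = 6*(-5) = -30)
c*n(12) = -30*3 = -90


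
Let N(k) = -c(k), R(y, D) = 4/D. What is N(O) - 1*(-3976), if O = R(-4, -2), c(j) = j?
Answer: 3978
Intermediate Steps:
O = -2 (O = 4/(-2) = 4*(-½) = -2)
N(k) = -k
N(O) - 1*(-3976) = -1*(-2) - 1*(-3976) = 2 + 3976 = 3978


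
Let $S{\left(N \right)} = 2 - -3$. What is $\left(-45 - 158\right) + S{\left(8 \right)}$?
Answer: $-198$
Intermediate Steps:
$S{\left(N \right)} = 5$ ($S{\left(N \right)} = 2 + 3 = 5$)
$\left(-45 - 158\right) + S{\left(8 \right)} = \left(-45 - 158\right) + 5 = -203 + 5 = -198$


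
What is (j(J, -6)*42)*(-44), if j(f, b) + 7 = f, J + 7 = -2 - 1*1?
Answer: 31416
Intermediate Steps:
J = -10 (J = -7 + (-2 - 1*1) = -7 + (-2 - 1) = -7 - 3 = -10)
j(f, b) = -7 + f
(j(J, -6)*42)*(-44) = ((-7 - 10)*42)*(-44) = -17*42*(-44) = -714*(-44) = 31416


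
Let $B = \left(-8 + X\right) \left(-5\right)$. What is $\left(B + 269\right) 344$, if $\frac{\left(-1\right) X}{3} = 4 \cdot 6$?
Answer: $230136$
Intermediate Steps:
$X = -72$ ($X = - 3 \cdot 4 \cdot 6 = \left(-3\right) 24 = -72$)
$B = 400$ ($B = \left(-8 - 72\right) \left(-5\right) = \left(-80\right) \left(-5\right) = 400$)
$\left(B + 269\right) 344 = \left(400 + 269\right) 344 = 669 \cdot 344 = 230136$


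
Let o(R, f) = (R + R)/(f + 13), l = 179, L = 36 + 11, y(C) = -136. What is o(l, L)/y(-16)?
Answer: -179/4080 ≈ -0.043873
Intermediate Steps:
L = 47
o(R, f) = 2*R/(13 + f) (o(R, f) = (2*R)/(13 + f) = 2*R/(13 + f))
o(l, L)/y(-16) = (2*179/(13 + 47))/(-136) = (2*179/60)*(-1/136) = (2*179*(1/60))*(-1/136) = (179/30)*(-1/136) = -179/4080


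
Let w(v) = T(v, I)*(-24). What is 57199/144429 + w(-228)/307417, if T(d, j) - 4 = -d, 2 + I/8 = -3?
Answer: 16779764311/44399929893 ≈ 0.37792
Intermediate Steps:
I = -40 (I = -16 + 8*(-3) = -16 - 24 = -40)
T(d, j) = 4 - d
w(v) = -96 + 24*v (w(v) = (4 - v)*(-24) = -96 + 24*v)
57199/144429 + w(-228)/307417 = 57199/144429 + (-96 + 24*(-228))/307417 = 57199*(1/144429) + (-96 - 5472)*(1/307417) = 57199/144429 - 5568*1/307417 = 57199/144429 - 5568/307417 = 16779764311/44399929893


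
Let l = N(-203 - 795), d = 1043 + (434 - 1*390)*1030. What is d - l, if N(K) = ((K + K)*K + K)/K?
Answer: 48358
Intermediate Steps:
N(K) = (K + 2*K²)/K (N(K) = ((2*K)*K + K)/K = (2*K² + K)/K = (K + 2*K²)/K)
d = 46363 (d = 1043 + (434 - 390)*1030 = 1043 + 44*1030 = 1043 + 45320 = 46363)
l = -1995 (l = 1 + 2*(-203 - 795) = 1 + 2*(-998) = 1 - 1996 = -1995)
d - l = 46363 - 1*(-1995) = 46363 + 1995 = 48358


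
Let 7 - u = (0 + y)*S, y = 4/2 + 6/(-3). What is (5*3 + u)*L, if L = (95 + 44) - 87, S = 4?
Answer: 1144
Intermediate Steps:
y = 0 (y = 4*(½) + 6*(-⅓) = 2 - 2 = 0)
u = 7 (u = 7 - (0 + 0)*4 = 7 - 0*4 = 7 - 1*0 = 7 + 0 = 7)
L = 52 (L = 139 - 87 = 52)
(5*3 + u)*L = (5*3 + 7)*52 = (15 + 7)*52 = 22*52 = 1144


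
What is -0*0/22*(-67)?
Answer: 0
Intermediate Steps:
-0*0/22*(-67) = -0*0*(1/22)*(-67) = -0*0*(-67) = -50*0*(-67) = 0*(-67) = 0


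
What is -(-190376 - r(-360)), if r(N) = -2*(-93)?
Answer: 190562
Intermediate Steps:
r(N) = 186
-(-190376 - r(-360)) = -(-190376 - 1*186) = -(-190376 - 186) = -1*(-190562) = 190562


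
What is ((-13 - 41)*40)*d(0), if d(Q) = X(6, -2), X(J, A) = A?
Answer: 4320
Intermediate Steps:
d(Q) = -2
((-13 - 41)*40)*d(0) = ((-13 - 41)*40)*(-2) = -54*40*(-2) = -2160*(-2) = 4320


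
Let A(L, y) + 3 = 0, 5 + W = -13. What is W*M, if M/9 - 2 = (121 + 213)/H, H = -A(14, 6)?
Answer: -18360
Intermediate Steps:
W = -18 (W = -5 - 13 = -18)
A(L, y) = -3 (A(L, y) = -3 + 0 = -3)
H = 3 (H = -1*(-3) = 3)
M = 1020 (M = 18 + 9*((121 + 213)/3) = 18 + 9*(334*(1/3)) = 18 + 9*(334/3) = 18 + 1002 = 1020)
W*M = -18*1020 = -18360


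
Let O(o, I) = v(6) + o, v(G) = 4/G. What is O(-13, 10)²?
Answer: 1369/9 ≈ 152.11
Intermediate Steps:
O(o, I) = ⅔ + o (O(o, I) = 4/6 + o = 4*(⅙) + o = ⅔ + o)
O(-13, 10)² = (⅔ - 13)² = (-37/3)² = 1369/9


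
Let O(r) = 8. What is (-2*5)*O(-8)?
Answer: -80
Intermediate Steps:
(-2*5)*O(-8) = -2*5*8 = -10*8 = -80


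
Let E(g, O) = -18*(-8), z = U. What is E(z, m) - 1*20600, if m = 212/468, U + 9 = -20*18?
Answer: -20456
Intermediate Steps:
U = -369 (U = -9 - 20*18 = -9 - 360 = -369)
z = -369
m = 53/117 (m = 212*(1/468) = 53/117 ≈ 0.45299)
E(g, O) = 144
E(z, m) - 1*20600 = 144 - 1*20600 = 144 - 20600 = -20456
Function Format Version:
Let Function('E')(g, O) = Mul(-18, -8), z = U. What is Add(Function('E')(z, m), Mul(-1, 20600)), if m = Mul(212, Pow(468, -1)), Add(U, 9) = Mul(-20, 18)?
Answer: -20456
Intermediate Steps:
U = -369 (U = Add(-9, Mul(-20, 18)) = Add(-9, -360) = -369)
z = -369
m = Rational(53, 117) (m = Mul(212, Rational(1, 468)) = Rational(53, 117) ≈ 0.45299)
Function('E')(g, O) = 144
Add(Function('E')(z, m), Mul(-1, 20600)) = Add(144, Mul(-1, 20600)) = Add(144, -20600) = -20456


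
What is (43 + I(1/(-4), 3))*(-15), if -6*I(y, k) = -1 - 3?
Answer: -655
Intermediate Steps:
I(y, k) = 2/3 (I(y, k) = -(-1 - 3)/6 = -1/6*(-4) = 2/3)
(43 + I(1/(-4), 3))*(-15) = (43 + 2/3)*(-15) = (131/3)*(-15) = -655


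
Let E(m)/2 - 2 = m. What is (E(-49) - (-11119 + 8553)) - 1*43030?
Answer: -40558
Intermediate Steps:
E(m) = 4 + 2*m
(E(-49) - (-11119 + 8553)) - 1*43030 = ((4 + 2*(-49)) - (-11119 + 8553)) - 1*43030 = ((4 - 98) - 1*(-2566)) - 43030 = (-94 + 2566) - 43030 = 2472 - 43030 = -40558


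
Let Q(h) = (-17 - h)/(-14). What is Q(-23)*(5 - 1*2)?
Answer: -9/7 ≈ -1.2857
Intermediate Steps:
Q(h) = 17/14 + h/14 (Q(h) = (-17 - h)*(-1/14) = 17/14 + h/14)
Q(-23)*(5 - 1*2) = (17/14 + (1/14)*(-23))*(5 - 1*2) = (17/14 - 23/14)*(5 - 2) = -3/7*3 = -9/7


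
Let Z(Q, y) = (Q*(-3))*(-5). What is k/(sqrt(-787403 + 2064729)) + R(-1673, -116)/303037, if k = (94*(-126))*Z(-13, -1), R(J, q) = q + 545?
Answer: 429/303037 + 1154790*sqrt(1277326)/638663 ≈ 2043.5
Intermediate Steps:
R(J, q) = 545 + q
Z(Q, y) = 15*Q (Z(Q, y) = -3*Q*(-5) = 15*Q)
k = 2309580 (k = (94*(-126))*(15*(-13)) = -11844*(-195) = 2309580)
k/(sqrt(-787403 + 2064729)) + R(-1673, -116)/303037 = 2309580/(sqrt(-787403 + 2064729)) + (545 - 116)/303037 = 2309580/(sqrt(1277326)) + 429*(1/303037) = 2309580*(sqrt(1277326)/1277326) + 429/303037 = 1154790*sqrt(1277326)/638663 + 429/303037 = 429/303037 + 1154790*sqrt(1277326)/638663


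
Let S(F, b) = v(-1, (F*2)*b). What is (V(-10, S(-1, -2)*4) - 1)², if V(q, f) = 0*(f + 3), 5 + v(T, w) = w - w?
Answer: 1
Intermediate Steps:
v(T, w) = -5 (v(T, w) = -5 + (w - w) = -5 + 0 = -5)
S(F, b) = -5
V(q, f) = 0 (V(q, f) = 0*(3 + f) = 0)
(V(-10, S(-1, -2)*4) - 1)² = (0 - 1)² = (-1)² = 1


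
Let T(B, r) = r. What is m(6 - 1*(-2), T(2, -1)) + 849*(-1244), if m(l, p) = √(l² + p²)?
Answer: -1056156 + √65 ≈ -1.0561e+6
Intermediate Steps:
m(6 - 1*(-2), T(2, -1)) + 849*(-1244) = √((6 - 1*(-2))² + (-1)²) + 849*(-1244) = √((6 + 2)² + 1) - 1056156 = √(8² + 1) - 1056156 = √(64 + 1) - 1056156 = √65 - 1056156 = -1056156 + √65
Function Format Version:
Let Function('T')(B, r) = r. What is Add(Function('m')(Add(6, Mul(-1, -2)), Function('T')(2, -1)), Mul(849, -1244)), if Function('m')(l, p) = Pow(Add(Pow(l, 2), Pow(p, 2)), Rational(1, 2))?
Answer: Add(-1056156, Pow(65, Rational(1, 2))) ≈ -1.0561e+6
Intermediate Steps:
Add(Function('m')(Add(6, Mul(-1, -2)), Function('T')(2, -1)), Mul(849, -1244)) = Add(Pow(Add(Pow(Add(6, Mul(-1, -2)), 2), Pow(-1, 2)), Rational(1, 2)), Mul(849, -1244)) = Add(Pow(Add(Pow(Add(6, 2), 2), 1), Rational(1, 2)), -1056156) = Add(Pow(Add(Pow(8, 2), 1), Rational(1, 2)), -1056156) = Add(Pow(Add(64, 1), Rational(1, 2)), -1056156) = Add(Pow(65, Rational(1, 2)), -1056156) = Add(-1056156, Pow(65, Rational(1, 2)))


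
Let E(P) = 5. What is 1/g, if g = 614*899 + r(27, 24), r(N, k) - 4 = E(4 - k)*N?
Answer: 1/552125 ≈ 1.8112e-6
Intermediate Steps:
r(N, k) = 4 + 5*N
g = 552125 (g = 614*899 + (4 + 5*27) = 551986 + (4 + 135) = 551986 + 139 = 552125)
1/g = 1/552125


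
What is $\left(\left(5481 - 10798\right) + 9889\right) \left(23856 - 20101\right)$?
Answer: $17167860$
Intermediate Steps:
$\left(\left(5481 - 10798\right) + 9889\right) \left(23856 - 20101\right) = \left(\left(5481 - 10798\right) + 9889\right) 3755 = \left(-5317 + 9889\right) 3755 = 4572 \cdot 3755 = 17167860$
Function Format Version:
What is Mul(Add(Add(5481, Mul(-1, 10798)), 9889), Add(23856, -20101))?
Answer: 17167860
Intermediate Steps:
Mul(Add(Add(5481, Mul(-1, 10798)), 9889), Add(23856, -20101)) = Mul(Add(Add(5481, -10798), 9889), 3755) = Mul(Add(-5317, 9889), 3755) = Mul(4572, 3755) = 17167860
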